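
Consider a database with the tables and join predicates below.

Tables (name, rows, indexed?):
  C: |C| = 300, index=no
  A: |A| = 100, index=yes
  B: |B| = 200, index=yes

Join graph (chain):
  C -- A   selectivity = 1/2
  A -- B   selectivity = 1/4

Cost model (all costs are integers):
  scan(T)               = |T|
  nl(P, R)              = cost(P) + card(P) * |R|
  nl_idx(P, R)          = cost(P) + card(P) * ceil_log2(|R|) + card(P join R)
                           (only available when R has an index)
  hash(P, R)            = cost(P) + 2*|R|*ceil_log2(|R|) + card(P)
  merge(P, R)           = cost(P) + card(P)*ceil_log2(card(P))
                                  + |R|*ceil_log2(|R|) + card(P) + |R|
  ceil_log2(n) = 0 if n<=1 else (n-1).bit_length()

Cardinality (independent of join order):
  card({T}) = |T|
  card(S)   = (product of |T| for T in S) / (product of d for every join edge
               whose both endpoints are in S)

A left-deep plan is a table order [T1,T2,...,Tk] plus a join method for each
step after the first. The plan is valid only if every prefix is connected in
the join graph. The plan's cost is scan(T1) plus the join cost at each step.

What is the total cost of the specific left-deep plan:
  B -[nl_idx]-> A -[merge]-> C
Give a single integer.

79600

step 1: scan B: cost=200, card=200
step 2: join A via nl_idx
    card(P join A) = 200*100/(4) = 5000
    cost = 200 + 200*7 + 5000 = 6600
step 3: join C via merge
    card(P join C) = 5000*300/(2) = 750000
    cost = 6600 + 5000*13 + 300*9 + 5000 + 300 = 79600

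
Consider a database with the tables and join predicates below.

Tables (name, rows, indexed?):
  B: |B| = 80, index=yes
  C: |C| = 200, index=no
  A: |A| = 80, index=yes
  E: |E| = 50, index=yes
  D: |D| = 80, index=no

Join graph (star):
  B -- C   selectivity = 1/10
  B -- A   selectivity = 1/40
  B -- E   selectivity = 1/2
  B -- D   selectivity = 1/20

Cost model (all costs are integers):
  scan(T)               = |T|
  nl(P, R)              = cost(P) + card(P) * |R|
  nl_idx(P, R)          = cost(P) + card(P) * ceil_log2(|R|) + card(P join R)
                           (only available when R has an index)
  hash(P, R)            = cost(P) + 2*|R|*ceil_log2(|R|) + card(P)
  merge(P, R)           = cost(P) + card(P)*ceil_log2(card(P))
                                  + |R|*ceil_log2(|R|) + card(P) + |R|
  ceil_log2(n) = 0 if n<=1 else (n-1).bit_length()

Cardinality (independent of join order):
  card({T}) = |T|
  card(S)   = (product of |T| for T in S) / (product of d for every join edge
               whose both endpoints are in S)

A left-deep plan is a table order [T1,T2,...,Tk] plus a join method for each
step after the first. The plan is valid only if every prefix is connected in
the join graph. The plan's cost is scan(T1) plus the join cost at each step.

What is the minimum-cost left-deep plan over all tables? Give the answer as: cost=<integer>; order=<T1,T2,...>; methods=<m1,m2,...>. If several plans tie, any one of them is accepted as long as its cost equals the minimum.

Selinger DP (subsets sized 1..n):
  {B}: scan cost=80, card=80
  {C}: scan cost=200, card=200
  {A}: scan cost=80, card=80
  {E}: scan cost=50, card=50
  {D}: scan cost=80, card=80
  {BC}: card=1600; try (B,hash)→1520, (C,merge)→2520, (B,merge)→2640, (B,nl_idx)→3200, (C,hash)→3360, (C,nl)→16080 …(+1); best=1520 via (B,hash)
  {AB}: card=160; try (B,nl_idx)→800, (A,nl_idx)→800, (B,hash)→1280, (A,hash)→1280, (B,merge)→1360, (A,merge)→1360 …(+2); best=800 via (B,nl_idx)
  {BE}: card=2000; try (E,hash)→760, (B,merge)→1040, (E,merge)→1070, (B,hash)→1220, (B,nl_idx)→2400, (E,nl_idx)→2560 …(+2); best=760 via (E,hash)
  {BD}: card=320; try (B,nl_idx)→960, (D,hash)→1280, (B,hash)→1280, (D,merge)→1360, (B,merge)→1360, (D,nl)→6480 …(+1); best=960 via (B,nl_idx)
  {ABC}: card=3200; try (C,merge)→4040, (C,hash)→4160, (A,hash)→4240, (A,nl_idx)→15920, (A,merge)→21360, (C,nl)→32800 …(+1); best=4040 via (C,merge)
  {BCE}: card=40000; try (E,hash)→3720, (C,hash)→5960, (E,merge)→21070, (C,merge)→26560, (E,nl_idx)→51120, (E,nl)→81520 …(+1); best=3720 via (E,hash)
  {BCD}: card=6400; try (D,hash)→4240, (C,hash)→4480, (C,merge)→5960, (D,merge)→21360, (C,nl)→64960, (D,nl)→129520; best=4240 via (D,hash)
  {ABE}: card=4000; try (E,hash)→1560, (E,merge)→2590, (A,hash)→3880, (E,nl_idx)→5760, (E,nl)→8800, (A,nl_idx)→18760 …(+2); best=1560 via (E,hash)
  {ABD}: card=640; try (D,hash)→2080, (A,hash)→2400, (D,merge)→2880, (A,nl_idx)→3840, (A,merge)→4800, (D,nl)→13600 …(+1); best=2080 via (D,hash)
  {BDE}: card=8000; try (E,hash)→1880, (D,hash)→3880, (E,merge)→4510, (E,nl_idx)→10880, (E,nl)→16960, (D,merge)→25400 …(+1); best=1880 via (E,hash)
  {ABCE}: card=80000; try (E,hash)→7840, (C,hash)→8760, (A,hash)→44840, (E,merge)→45990, (C,merge)→55360, (E,nl_idx)→103240 …(+5); best=7840 via (E,hash)
  {ABCD}: card=12800; try (C,hash)→5920, (D,hash)→8360, (C,merge)→10920, (A,hash)→11760, (D,merge)→46280, (A,nl_idx)→61840 …(+4); best=5920 via (C,hash)
  {BCDE}: card=160000; try (E,hash)→11240, (C,hash)→13080, (D,hash)→44840, (E,merge)→94190, (C,merge)→115680, (E,nl_idx)→202640 …(+4); best=11240 via (E,hash)
  {ABDE}: card=16000; try (E,hash)→3320, (D,hash)→6680, (E,merge)→9470, (A,hash)→11000, (E,nl_idx)→21920, (E,nl)→34080 …(+5); best=3320 via (E,hash)
  {ABCDE}: card=320000; try (E,hash)→19320, (C,hash)→22520, (D,hash)→88960, (A,hash)→172360, (E,merge)→198270, (C,merge)→245120 …(+8); best=19320 via (E,hash)

cost=19320; order=A,B,D,C,E; methods=nl_idx,hash,hash,hash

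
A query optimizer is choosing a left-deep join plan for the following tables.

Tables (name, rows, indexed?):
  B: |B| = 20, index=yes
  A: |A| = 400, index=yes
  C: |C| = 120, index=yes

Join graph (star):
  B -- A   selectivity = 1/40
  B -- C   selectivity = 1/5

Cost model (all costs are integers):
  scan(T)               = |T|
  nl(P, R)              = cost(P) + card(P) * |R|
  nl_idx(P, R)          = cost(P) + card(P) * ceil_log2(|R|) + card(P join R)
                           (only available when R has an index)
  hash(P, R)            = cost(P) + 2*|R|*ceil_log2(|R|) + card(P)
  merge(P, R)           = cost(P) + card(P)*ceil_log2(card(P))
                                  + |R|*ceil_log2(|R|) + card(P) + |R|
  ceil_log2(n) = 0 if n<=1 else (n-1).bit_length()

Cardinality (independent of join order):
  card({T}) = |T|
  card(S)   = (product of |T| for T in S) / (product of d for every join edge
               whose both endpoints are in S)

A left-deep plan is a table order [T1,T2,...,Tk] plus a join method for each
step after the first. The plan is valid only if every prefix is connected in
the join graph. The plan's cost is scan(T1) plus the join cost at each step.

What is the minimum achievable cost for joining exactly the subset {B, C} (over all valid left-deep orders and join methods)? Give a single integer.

Selinger DP over subsets of {B,C}:
  {B}: scan cost=20, card=20
  {C}: scan cost=120, card=120
  {BC}: card=480; try (B,hash)→440, (C,nl_idx)→640, (C,merge)→1100, (B,merge)→1200, (B,nl_idx)→1200, (C,hash)→1720 …(+2); best=440 via (B,hash)

440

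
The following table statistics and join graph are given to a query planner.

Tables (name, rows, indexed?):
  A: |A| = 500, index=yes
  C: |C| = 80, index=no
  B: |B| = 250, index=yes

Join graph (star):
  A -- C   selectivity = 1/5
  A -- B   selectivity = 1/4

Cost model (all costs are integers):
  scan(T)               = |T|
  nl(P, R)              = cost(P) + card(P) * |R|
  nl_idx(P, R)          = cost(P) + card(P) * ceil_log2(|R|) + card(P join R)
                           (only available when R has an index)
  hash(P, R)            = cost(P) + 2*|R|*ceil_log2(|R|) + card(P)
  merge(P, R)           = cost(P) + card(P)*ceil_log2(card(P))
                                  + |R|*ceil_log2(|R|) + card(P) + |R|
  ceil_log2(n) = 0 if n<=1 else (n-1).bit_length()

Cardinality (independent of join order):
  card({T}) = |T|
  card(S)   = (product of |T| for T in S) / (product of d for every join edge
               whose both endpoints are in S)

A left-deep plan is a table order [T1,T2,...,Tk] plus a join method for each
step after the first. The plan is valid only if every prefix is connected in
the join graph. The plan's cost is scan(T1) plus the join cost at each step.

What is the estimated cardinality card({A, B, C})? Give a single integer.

Tables in S: A(500), B(250), C(80)
Edges inside S: A-C(d=5), A-B(d=4)
numerator = 500 * 250 * 80 = 10000000
denominator = 5 * 4 = 20
card(S) = 10000000 / 20 = 500000

500000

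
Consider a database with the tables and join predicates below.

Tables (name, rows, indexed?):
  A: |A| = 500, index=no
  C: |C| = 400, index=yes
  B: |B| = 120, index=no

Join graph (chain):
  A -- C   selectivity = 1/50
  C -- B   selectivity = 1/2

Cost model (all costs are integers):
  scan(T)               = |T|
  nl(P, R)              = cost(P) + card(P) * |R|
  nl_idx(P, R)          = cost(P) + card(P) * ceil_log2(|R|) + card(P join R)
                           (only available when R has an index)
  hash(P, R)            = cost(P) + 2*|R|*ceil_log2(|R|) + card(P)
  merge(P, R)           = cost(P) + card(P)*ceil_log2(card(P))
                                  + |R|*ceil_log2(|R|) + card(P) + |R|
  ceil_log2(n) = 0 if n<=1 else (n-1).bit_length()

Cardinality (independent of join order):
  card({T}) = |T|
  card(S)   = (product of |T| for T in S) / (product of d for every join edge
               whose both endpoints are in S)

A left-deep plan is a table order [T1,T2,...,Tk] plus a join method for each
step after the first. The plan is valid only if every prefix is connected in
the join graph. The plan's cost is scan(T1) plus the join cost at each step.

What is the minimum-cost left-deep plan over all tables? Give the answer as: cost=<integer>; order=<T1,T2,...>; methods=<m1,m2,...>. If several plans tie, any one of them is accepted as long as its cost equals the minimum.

cost=13880; order=A,C,B; methods=hash,hash

Selinger DP (subsets sized 1..n):
  {A}: scan cost=500, card=500
  {C}: scan cost=400, card=400
  {B}: scan cost=120, card=120
  {AC}: card=4000; try (C,hash)→8200, (C,nl_idx)→9000, (A,merge)→9400, (C,merge)→9500, (A,hash)→9800, (A,nl)→200400 …(+1); best=8200 via (C,hash)
  {BC}: card=24000; try (B,hash)→2480, (C,merge)→5080, (B,merge)→5360, (C,hash)→7440, (C,nl_idx)→25200, (C,nl)→48120 …(+1); best=2480 via (B,hash)
  {ABC}: card=240000; try (B,hash)→13880, (A,hash)→35480, (B,merge)→61160, (A,merge)→391480, (B,nl)→488200, (A,nl)→12002480; best=13880 via (B,hash)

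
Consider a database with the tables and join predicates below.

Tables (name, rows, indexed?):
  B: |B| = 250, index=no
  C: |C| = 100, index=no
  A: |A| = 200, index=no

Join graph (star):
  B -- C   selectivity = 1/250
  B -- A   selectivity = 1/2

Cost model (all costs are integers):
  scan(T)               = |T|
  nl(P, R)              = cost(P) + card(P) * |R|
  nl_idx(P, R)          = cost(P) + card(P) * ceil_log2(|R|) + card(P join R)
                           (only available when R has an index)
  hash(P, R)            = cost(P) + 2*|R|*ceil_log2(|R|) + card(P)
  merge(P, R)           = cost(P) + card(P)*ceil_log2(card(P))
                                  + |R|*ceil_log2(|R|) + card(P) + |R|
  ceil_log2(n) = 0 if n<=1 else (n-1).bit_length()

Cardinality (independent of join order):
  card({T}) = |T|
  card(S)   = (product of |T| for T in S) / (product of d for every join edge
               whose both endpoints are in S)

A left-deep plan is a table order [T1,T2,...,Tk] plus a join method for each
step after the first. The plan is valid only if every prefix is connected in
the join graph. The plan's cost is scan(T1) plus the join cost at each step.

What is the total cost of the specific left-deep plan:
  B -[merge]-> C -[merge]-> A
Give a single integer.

5900

step 1: scan B: cost=250, card=250
step 2: join C via merge
    card(P join C) = 250*100/(250) = 100
    cost = 250 + 250*8 + 100*7 + 250 + 100 = 3300
step 3: join A via merge
    card(P join A) = 100*200/(2) = 10000
    cost = 3300 + 100*7 + 200*8 + 100 + 200 = 5900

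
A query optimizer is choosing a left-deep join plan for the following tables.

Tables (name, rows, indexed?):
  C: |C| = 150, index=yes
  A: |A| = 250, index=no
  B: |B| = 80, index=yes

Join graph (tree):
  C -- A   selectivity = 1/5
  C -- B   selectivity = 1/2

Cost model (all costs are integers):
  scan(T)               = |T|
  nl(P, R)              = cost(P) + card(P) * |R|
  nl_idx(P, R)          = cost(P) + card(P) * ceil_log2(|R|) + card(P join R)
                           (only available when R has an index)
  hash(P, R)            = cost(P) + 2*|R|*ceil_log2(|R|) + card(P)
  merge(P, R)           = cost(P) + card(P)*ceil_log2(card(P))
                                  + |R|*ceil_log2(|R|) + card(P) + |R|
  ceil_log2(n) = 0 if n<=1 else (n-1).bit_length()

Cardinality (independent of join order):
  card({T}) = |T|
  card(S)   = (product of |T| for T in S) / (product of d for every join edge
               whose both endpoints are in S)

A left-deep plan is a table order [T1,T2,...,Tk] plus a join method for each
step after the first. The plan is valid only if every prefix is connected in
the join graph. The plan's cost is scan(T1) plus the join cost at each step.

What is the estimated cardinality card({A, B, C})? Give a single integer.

Tables in S: A(250), B(80), C(150)
Edges inside S: C-A(d=5), C-B(d=2)
numerator = 250 * 80 * 150 = 3000000
denominator = 5 * 2 = 10
card(S) = 3000000 / 10 = 300000

300000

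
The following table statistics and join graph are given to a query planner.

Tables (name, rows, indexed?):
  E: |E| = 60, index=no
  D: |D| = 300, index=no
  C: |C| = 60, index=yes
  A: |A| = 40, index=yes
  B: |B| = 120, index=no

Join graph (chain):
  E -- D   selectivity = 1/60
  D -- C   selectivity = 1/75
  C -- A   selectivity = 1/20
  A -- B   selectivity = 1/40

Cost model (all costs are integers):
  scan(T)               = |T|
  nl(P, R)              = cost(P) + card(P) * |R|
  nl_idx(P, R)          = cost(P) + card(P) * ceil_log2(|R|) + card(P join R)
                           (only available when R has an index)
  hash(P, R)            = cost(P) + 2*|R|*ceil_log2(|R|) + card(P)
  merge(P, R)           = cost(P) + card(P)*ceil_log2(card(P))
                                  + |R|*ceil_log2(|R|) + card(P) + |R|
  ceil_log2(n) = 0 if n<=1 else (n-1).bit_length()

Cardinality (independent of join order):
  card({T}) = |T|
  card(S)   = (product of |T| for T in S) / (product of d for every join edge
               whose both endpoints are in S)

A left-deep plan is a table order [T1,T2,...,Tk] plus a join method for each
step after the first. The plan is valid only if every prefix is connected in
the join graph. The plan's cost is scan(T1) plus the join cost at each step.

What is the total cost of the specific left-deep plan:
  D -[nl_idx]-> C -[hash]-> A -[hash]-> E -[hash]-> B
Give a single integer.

step 1: scan D: cost=300, card=300
step 2: join C via nl_idx
    card(P join C) = 300*60/(75) = 240
    cost = 300 + 300*6 + 240 = 2340
step 3: join A via hash
    card(P join A) = 240*40/(20) = 480
    cost = 2340 + 2*40*6 + 240 = 3060
step 4: join E via hash
    card(P join E) = 480*60/(60) = 480
    cost = 3060 + 2*60*6 + 480 = 4260
step 5: join B via hash
    card(P join B) = 480*120/(40) = 1440
    cost = 4260 + 2*120*7 + 480 = 6420

6420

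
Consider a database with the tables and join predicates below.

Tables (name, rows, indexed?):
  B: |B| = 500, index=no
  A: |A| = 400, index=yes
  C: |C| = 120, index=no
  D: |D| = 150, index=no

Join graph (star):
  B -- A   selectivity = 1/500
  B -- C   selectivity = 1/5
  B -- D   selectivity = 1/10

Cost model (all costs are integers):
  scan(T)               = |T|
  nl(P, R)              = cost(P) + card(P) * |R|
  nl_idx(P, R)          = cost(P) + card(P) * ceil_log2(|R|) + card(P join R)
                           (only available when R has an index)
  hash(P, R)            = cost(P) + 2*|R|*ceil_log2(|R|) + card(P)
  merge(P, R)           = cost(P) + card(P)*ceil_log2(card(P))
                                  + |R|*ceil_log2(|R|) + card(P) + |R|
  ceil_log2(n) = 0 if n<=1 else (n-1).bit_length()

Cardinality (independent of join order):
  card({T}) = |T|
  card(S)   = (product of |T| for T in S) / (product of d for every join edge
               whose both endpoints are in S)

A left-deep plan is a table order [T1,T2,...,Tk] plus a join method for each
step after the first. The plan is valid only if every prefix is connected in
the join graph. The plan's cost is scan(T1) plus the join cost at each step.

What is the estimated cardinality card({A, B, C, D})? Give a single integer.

144000

Tables in S: A(400), B(500), C(120), D(150)
Edges inside S: B-A(d=500), B-C(d=5), B-D(d=10)
numerator = 400 * 500 * 120 * 150 = 3600000000
denominator = 500 * 5 * 10 = 25000
card(S) = 3600000000 / 25000 = 144000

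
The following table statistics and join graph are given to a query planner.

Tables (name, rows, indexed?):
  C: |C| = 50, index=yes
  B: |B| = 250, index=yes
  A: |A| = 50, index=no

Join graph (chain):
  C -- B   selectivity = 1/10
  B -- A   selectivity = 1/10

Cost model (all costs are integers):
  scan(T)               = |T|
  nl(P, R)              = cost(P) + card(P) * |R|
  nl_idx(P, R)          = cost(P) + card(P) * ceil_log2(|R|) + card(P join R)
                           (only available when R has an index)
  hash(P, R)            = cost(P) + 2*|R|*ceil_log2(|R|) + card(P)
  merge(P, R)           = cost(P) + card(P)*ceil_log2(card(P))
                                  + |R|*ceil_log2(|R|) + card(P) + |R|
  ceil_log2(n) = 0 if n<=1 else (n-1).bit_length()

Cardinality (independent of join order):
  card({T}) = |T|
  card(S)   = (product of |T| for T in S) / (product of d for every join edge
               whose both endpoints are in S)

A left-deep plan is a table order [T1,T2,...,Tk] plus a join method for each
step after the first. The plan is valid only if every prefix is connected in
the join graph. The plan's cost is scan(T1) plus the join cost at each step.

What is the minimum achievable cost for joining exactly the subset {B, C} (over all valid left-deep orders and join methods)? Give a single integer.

1100

Selinger DP over subsets of {B,C}:
  {C}: scan cost=50, card=50
  {B}: scan cost=250, card=250
  {BC}: card=1250; try (C,hash)→1100, (B,nl_idx)→1700, (B,merge)→2650, (C,merge)→2850, (C,nl_idx)→3000, (B,hash)→4100 …(+2); best=1100 via (C,hash)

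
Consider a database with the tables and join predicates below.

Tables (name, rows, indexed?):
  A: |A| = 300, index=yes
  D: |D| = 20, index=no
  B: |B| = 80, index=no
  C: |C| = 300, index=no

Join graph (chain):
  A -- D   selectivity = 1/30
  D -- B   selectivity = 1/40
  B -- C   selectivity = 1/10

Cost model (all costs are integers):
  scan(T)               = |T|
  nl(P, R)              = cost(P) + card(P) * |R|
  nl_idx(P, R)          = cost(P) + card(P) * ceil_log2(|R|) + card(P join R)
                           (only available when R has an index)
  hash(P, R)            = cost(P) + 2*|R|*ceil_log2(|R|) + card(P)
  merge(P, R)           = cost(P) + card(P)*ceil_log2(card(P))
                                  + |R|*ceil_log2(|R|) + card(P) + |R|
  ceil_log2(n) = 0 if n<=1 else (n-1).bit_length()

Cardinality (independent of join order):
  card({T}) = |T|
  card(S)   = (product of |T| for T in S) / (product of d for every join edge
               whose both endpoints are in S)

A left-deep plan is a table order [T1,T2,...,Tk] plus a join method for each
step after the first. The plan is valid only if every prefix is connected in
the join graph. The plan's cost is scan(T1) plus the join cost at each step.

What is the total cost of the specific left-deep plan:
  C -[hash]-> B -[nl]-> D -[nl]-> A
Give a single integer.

step 1: scan C: cost=300, card=300
step 2: join B via hash
    card(P join B) = 300*80/(10) = 2400
    cost = 300 + 2*80*7 + 300 = 1720
step 3: join D via nl
    card(P join D) = 2400*20/(40) = 1200
    cost = 1720 + 2400*20 = 49720
step 4: join A via nl
    card(P join A) = 1200*300/(30) = 12000
    cost = 49720 + 1200*300 = 409720

409720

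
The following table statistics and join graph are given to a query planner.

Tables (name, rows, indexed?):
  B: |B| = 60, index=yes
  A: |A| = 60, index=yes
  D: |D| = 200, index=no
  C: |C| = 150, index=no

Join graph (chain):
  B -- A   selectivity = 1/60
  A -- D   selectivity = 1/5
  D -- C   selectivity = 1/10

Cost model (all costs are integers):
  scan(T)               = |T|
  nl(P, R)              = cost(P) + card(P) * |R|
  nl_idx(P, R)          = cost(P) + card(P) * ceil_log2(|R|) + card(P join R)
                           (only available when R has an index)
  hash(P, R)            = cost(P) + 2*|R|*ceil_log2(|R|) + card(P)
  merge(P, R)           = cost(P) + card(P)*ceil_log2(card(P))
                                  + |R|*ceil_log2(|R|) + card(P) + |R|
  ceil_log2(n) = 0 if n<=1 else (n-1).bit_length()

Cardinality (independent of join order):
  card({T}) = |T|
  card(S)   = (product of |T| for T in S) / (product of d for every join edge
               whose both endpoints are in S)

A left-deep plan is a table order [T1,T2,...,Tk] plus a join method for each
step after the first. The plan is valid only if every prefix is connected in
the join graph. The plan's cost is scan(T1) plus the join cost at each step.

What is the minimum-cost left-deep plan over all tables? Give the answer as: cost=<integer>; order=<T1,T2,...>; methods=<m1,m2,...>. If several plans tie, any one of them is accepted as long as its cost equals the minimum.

cost=7500; order=A,B,D,C; methods=nl_idx,merge,hash

Selinger DP (subsets sized 1..n):
  {B}: scan cost=60, card=60
  {A}: scan cost=60, card=60
  {D}: scan cost=200, card=200
  {C}: scan cost=150, card=150
  {AB}: card=60; try (B,nl_idx)→480, (A,nl_idx)→480, (B,hash)→840, (A,hash)→840, (B,merge)→900, (A,merge)→900 …(+2); best=480 via (B,nl_idx)
  {AD}: card=2400; try (A,hash)→1120, (D,merge)→2280, (A,merge)→2420, (D,hash)→3320, (A,nl_idx)→3800, (D,nl)→12060 …(+1); best=1120 via (A,hash)
  {CD}: card=3000; try (C,hash)→2800, (D,merge)→3300, (C,merge)→3350, (D,hash)→3500, (D,nl)→30150, (C,nl)→30200; best=2800 via (C,hash)
  {ABD}: card=2400; try (D,merge)→2700, (D,hash)→3740, (B,hash)→4240, (D,nl)→12480, (B,nl_idx)→17920, (B,merge)→32740 …(+1); best=2700 via (D,merge)
  {ACD}: card=36000; try (C,hash)→5920, (A,hash)→6520, (C,merge)→33670, (A,merge)→42220, (A,nl_idx)→56800, (A,nl)→182800 …(+1); best=5920 via (C,hash)
  {ABCD}: card=36000; try (C,hash)→7500, (C,merge)→35250, (B,hash)→42640, (B,nl_idx)→257920, (C,nl)→362700, (B,merge)→618340 …(+1); best=7500 via (C,hash)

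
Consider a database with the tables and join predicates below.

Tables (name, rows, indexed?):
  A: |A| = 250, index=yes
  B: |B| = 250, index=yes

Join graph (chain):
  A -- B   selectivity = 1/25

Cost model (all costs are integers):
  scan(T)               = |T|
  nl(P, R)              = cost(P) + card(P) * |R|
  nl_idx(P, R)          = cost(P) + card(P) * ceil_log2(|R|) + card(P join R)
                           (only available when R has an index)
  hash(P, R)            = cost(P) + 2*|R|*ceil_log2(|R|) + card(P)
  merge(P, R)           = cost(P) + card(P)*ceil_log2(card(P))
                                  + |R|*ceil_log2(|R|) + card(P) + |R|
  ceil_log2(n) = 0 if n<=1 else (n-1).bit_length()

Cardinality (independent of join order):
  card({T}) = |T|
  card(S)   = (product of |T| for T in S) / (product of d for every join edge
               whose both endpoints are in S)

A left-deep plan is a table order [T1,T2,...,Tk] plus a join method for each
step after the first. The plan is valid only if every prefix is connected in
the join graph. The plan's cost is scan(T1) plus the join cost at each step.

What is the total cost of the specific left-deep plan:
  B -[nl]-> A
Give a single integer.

62750

step 1: scan B: cost=250, card=250
step 2: join A via nl
    card(P join A) = 250*250/(25) = 2500
    cost = 250 + 250*250 = 62750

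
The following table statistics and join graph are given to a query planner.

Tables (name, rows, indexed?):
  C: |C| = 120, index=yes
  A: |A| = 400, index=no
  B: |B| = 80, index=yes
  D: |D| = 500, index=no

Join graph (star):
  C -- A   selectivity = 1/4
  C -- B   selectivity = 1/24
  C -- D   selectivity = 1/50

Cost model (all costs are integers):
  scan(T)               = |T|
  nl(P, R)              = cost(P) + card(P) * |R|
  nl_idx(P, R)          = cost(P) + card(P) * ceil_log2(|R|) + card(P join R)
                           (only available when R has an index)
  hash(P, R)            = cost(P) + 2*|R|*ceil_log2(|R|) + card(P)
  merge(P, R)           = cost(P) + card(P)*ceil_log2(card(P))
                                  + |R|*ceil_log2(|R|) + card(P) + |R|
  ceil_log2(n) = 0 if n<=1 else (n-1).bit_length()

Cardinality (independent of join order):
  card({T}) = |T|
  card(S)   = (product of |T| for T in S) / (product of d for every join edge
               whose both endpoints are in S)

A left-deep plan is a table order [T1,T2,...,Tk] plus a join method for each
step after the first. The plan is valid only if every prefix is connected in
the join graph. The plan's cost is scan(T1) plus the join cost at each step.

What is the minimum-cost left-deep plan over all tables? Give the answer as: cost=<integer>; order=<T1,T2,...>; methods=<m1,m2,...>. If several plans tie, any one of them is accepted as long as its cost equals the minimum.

Selinger DP (subsets sized 1..n):
  {C}: scan cost=120, card=120
  {A}: scan cost=400, card=400
  {B}: scan cost=80, card=80
  {D}: scan cost=500, card=500
  {AC}: card=12000; try (C,hash)→2480, (A,merge)→5080, (C,merge)→5360, (A,hash)→7440, (C,nl_idx)→15200, (A,nl)→48120 …(+1); best=2480 via (C,hash)
  {BC}: card=400; try (C,nl_idx)→1040, (B,hash)→1360, (B,nl_idx)→1360, (C,merge)→1680, (B,merge)→1720, (C,hash)→1840 …(+2); best=1040 via (C,nl_idx)
  {CD}: card=1200; try (C,hash)→2680, (C,nl_idx)→5200, (D,merge)→6080, (C,merge)→6460, (D,hash)→9240, (D,nl)→60120 …(+1); best=2680 via (C,hash)
  {ABC}: card=40000; try (A,hash)→8640, (A,merge)→9040, (B,hash)→15600, (B,nl_idx)→126480, (A,nl)→161040, (B,merge)→183120 …(+1); best=8640 via (A,hash)
  {ACD}: card=120000; try (A,hash)→11080, (A,merge)→21080, (D,hash)→23480, (D,merge)→187480, (A,nl)→482680, (D,nl)→6002480; best=11080 via (A,hash)
  {BCD}: card=4000; try (B,hash)→5000, (D,merge)→10040, (D,hash)→10440, (B,nl_idx)→15080, (B,merge)→17720, (B,nl)→98680 …(+1); best=5000 via (B,hash)
  {ABCD}: card=400000; try (A,hash)→16200, (D,hash)→57640, (A,merge)→61000, (B,hash)→132200, (D,merge)→693640, (B,nl_idx)→1251080 …(+4); best=16200 via (A,hash)

cost=16200; order=D,C,B,A; methods=hash,hash,hash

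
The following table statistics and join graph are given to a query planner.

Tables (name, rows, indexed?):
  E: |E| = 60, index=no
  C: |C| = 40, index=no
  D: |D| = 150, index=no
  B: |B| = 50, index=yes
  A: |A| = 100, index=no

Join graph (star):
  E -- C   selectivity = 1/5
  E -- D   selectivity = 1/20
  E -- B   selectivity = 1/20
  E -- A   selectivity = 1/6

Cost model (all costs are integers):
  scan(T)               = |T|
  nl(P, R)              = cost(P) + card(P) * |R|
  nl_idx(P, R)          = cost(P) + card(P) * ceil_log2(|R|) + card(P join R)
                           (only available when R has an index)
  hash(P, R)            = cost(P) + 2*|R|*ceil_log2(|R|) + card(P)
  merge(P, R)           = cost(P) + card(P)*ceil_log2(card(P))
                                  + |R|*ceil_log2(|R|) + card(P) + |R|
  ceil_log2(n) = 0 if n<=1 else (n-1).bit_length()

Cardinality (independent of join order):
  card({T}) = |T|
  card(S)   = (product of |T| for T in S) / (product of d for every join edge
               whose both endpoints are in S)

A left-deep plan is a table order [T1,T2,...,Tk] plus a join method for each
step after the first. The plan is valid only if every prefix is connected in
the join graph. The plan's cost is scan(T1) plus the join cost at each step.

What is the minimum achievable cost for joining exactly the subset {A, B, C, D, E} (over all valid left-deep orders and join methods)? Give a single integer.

14075

Selinger DP over subsets of {A,B,C,D,E}:
  {E}: scan cost=60, card=60
  {C}: scan cost=40, card=40
  {D}: scan cost=150, card=150
  {B}: scan cost=50, card=50
  {A}: scan cost=100, card=100
  {CE}: card=480; try (C,hash)→600, (E,merge)→740, (C,merge)→760, (E,hash)→800, (E,nl)→2440, (C,nl)→2460; best=600 via (C,hash)
  {DE}: card=450; try (E,hash)→1020, (D,merge)→1830, (E,merge)→1920, (D,hash)→2520, (D,nl)→9060, (E,nl)→9150; best=1020 via (E,hash)
  {BE}: card=150; try (B,nl_idx)→570, (B,hash)→720, (E,hash)→820, (E,merge)→820, (B,merge)→830, (E,nl)→3050 …(+1); best=570 via (B,nl_idx)
  {AE}: card=1000; try (E,hash)→920, (A,merge)→1280, (E,merge)→1320, (A,hash)→1520, (A,nl)→6060, (E,nl)→6100; best=920 via (E,hash)
  {CDE}: card=3600; try (C,hash)→1950, (D,hash)→3480, (C,merge)→5800, (D,merge)→6750, (C,nl)→19020, (D,nl)→72600; best=1950 via (C,hash)
  {BCE}: card=1200; try (C,hash)→1200, (B,hash)→1680, (C,merge)→2200, (B,nl_idx)→4680, (B,merge)→5750, (C,nl)→6570 …(+1); best=1200 via (C,hash)
  {ACE}: card=8000; try (C,hash)→2400, (A,hash)→2480, (A,merge)→6200, (C,merge)→12200, (C,nl)→40920, (A,nl)→48600; best=2400 via (C,hash)
  {BDE}: card=1125; try (B,hash)→2070, (D,hash)→3120, (D,merge)→3270, (B,nl_idx)→4845, (B,merge)→5870, (D,nl)→23070 …(+1); best=2070 via (B,hash)
  {ADE}: card=7500; try (A,hash)→2870, (D,hash)→4320, (A,merge)→6320, (D,merge)→13270, (A,nl)→46020, (D,nl)→150920; best=2870 via (A,hash)
  {ABE}: card=2500; try (A,hash)→2120, (B,hash)→2520, (A,merge)→2720, (B,nl_idx)→9420, (B,merge)→12270, (A,nl)→15570 …(+1); best=2120 via (A,hash)
  {BCDE}: card=9000; try (C,hash)→3675, (D,hash)→4800, (B,hash)→6150, (C,merge)→15850, (D,merge)→16950, (B,nl_idx)→32550 …(+4); best=3675 via (C,hash)
  {ACDE}: card=60000; try (A,hash)→6950, (C,hash)→10850, (D,hash)→12800, (A,merge)→49550, (C,merge)→108150, (D,merge)→115750 …(+3); best=6950 via (A,hash)
  {ABCE}: card=20000; try (A,hash)→3800, (C,hash)→5100, (B,hash)→11000, (A,merge)→16400, (C,merge)→34900, (B,nl_idx)→70400 …(+4); best=3800 via (A,hash)
  {ABDE}: card=18750; try (A,hash)→4595, (D,hash)→7020, (B,hash)→10970, (A,merge)→16370, (D,merge)→35970, (B,nl_idx)→66620 …(+4); best=4595 via (A,hash)
  {ABCDE}: card=150000; try (A,hash)→14075, (C,hash)→23825, (D,hash)→26200, (B,hash)→67550, (A,merge)→139475, (C,merge)→304875 …(+7); best=14075 via (A,hash)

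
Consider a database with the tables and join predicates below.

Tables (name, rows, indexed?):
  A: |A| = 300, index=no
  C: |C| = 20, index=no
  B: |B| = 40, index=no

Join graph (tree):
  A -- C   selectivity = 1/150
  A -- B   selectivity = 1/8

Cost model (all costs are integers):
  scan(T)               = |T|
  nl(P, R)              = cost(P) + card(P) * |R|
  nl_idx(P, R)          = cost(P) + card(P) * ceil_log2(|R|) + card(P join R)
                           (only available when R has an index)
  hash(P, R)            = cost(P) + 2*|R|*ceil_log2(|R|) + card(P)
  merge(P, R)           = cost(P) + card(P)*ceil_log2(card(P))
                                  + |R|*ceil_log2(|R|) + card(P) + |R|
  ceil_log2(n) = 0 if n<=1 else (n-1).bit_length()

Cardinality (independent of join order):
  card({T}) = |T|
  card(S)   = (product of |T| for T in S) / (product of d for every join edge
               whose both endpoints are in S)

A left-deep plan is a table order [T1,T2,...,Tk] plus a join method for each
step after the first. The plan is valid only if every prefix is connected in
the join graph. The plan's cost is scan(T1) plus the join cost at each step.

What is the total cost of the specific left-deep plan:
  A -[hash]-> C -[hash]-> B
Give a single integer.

1320

step 1: scan A: cost=300, card=300
step 2: join C via hash
    card(P join C) = 300*20/(150) = 40
    cost = 300 + 2*20*5 + 300 = 800
step 3: join B via hash
    card(P join B) = 40*40/(8) = 200
    cost = 800 + 2*40*6 + 40 = 1320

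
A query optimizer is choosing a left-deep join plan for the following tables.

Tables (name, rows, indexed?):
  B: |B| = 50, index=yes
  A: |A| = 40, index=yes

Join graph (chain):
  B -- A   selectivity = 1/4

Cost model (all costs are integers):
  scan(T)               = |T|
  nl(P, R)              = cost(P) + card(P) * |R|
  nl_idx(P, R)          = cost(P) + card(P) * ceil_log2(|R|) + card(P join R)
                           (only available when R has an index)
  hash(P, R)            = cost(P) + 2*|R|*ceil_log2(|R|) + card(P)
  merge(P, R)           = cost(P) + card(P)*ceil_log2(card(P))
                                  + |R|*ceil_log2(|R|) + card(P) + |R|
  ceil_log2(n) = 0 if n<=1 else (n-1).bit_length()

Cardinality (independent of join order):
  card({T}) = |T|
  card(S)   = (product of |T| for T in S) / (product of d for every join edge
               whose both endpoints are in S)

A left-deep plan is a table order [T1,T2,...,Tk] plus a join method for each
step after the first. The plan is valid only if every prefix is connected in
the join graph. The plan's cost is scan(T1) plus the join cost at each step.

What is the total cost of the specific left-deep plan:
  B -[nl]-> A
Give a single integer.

2050

step 1: scan B: cost=50, card=50
step 2: join A via nl
    card(P join A) = 50*40/(4) = 500
    cost = 50 + 50*40 = 2050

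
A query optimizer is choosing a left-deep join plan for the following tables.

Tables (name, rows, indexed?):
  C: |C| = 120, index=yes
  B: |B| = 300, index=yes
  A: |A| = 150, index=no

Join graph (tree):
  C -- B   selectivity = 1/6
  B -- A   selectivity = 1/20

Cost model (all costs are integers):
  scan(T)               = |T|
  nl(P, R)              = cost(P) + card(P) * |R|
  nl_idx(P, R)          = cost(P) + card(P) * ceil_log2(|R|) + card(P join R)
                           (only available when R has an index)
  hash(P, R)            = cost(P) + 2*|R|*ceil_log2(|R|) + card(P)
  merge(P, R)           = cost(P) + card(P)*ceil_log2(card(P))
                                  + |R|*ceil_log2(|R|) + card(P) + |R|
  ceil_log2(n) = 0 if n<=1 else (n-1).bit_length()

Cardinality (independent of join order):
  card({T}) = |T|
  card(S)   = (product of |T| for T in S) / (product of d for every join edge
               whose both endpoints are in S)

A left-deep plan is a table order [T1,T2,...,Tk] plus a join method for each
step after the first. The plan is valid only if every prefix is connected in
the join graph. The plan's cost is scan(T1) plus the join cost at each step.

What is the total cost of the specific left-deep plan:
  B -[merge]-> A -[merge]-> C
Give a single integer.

34860

step 1: scan B: cost=300, card=300
step 2: join A via merge
    card(P join A) = 300*150/(20) = 2250
    cost = 300 + 300*9 + 150*8 + 300 + 150 = 4650
step 3: join C via merge
    card(P join C) = 2250*120/(6) = 45000
    cost = 4650 + 2250*12 + 120*7 + 2250 + 120 = 34860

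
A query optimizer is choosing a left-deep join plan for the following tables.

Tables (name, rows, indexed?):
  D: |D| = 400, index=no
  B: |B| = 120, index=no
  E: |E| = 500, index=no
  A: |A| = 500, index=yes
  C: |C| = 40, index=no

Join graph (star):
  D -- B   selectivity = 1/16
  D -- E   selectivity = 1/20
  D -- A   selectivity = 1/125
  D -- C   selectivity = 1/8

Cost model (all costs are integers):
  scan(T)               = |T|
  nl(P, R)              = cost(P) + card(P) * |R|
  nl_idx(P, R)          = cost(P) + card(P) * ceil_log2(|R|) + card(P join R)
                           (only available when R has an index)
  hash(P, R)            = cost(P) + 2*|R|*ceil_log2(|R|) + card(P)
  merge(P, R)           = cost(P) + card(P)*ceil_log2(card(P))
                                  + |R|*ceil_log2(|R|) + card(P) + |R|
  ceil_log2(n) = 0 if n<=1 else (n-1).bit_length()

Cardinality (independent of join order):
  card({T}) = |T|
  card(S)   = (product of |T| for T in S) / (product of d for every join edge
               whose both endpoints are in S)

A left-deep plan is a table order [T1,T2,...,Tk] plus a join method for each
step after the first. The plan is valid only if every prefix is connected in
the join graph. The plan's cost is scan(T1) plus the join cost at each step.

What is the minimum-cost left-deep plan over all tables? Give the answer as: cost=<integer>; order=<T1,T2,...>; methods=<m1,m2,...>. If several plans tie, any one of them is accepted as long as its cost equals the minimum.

Selinger DP (subsets sized 1..n):
  {D}: scan cost=400, card=400
  {B}: scan cost=120, card=120
  {E}: scan cost=500, card=500
  {A}: scan cost=500, card=500
  {C}: scan cost=40, card=40
  {BD}: card=3000; try (B,hash)→2480, (D,merge)→5080, (B,merge)→5360, (D,hash)→7440, (D,nl)→48120, (B,nl)→48400; best=2480 via (B,hash)
  {DE}: card=10000; try (D,hash)→8200, (E,merge)→9400, (D,merge)→9500, (E,hash)→9800, (E,nl)→200400, (D,nl)→200500; best=8200 via (D,hash)
  {AD}: card=1600; try (A,nl_idx)→5600, (D,hash)→8200, (A,merge)→9400, (D,merge)→9500, (A,hash)→9800, (A,nl)→200400 …(+1); best=5600 via (A,nl_idx)
  {CD}: card=2000; try (C,hash)→1280, (D,merge)→4320, (C,merge)→4680, (D,hash)→7280, (D,nl)→16040, (C,nl)→16400; best=1280 via (C,hash)
  {BDE}: card=75000; try (E,hash)→14480, (B,hash)→19880, (E,merge)→46480, (B,merge)→159160, (B,nl)→1208200, (E,nl)→1502480; best=14480 via (E,hash)
  {ABD}: card=12000; try (B,hash)→8880, (A,hash)→14480, (B,merge)→25760, (A,nl_idx)→41480, (A,merge)→46480, (B,nl)→197600 …(+1); best=8880 via (B,hash)
  {BCD}: card=15000; try (B,hash)→4960, (C,hash)→5960, (B,merge)→26240, (C,merge)→41760, (C,nl)→122480, (B,nl)→241280; best=4960 via (B,hash)
  {ADE}: card=40000; try (E,hash)→16200, (A,hash)→27200, (E,merge)→29800, (A,nl_idx)→138200, (A,merge)→163200, (E,nl)→805600 …(+1); best=16200 via (E,hash)
  {CDE}: card=50000; try (E,hash)→12280, (C,hash)→18680, (E,merge)→30280, (C,merge)→158480, (C,nl)→408200, (E,nl)→1001280; best=12280 via (E,hash)
  {ACD}: card=8000; try (C,hash)→7680, (A,hash)→12280, (C,merge)→25080, (A,nl_idx)→27280, (A,merge)→30280, (C,nl)→69600 …(+1); best=7680 via (C,hash)
  {ABDE}: card=300000; try (E,hash)→29880, (B,hash)→57880, (A,hash)→98480, (E,merge)→193880, (B,merge)→697160, (A,nl_idx)→989480 …(+4); best=29880 via (E,hash)
  {BCDE}: card=375000; try (E,hash)→28960, (B,hash)→63960, (C,hash)→89960, (E,merge)→234960, (B,merge)→863240, (C,merge)→1364760 …(+3); best=28960 via (E,hash)
  {ABCD}: card=60000; try (B,hash)→17360, (C,hash)→21360, (A,hash)→28960, (B,merge)→120640, (C,merge)→189160, (A,nl_idx)→199960 …(+4); best=17360 via (B,hash)
  {ACDE}: card=200000; try (E,hash)→24680, (C,hash)→56680, (A,hash)→71280, (E,merge)→124680, (A,nl_idx)→662280, (C,merge)→696480 …(+4); best=24680 via (E,hash)
  {ABCDE}: card=1500000; try (E,hash)→86360, (B,hash)→226360, (C,hash)→330360, (A,hash)→412960, (E,merge)→1042360, (B,merge)→3825640 …(+7); best=86360 via (E,hash)

cost=86360; order=D,A,C,B,E; methods=nl_idx,hash,hash,hash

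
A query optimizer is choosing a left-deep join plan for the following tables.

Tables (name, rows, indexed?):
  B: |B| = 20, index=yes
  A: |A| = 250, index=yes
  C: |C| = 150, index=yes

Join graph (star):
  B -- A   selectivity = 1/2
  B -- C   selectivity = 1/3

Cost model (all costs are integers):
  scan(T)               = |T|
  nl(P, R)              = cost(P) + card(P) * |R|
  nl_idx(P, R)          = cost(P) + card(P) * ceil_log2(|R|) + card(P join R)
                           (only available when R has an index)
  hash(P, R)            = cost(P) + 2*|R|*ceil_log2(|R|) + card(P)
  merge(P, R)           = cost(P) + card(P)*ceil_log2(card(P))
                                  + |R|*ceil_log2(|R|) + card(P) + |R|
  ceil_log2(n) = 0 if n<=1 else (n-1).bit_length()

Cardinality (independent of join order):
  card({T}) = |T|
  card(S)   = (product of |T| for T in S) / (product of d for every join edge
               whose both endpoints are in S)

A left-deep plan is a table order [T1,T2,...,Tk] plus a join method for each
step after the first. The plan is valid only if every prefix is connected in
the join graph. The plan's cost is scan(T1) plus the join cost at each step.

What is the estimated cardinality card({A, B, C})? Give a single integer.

Tables in S: A(250), B(20), C(150)
Edges inside S: B-A(d=2), B-C(d=3)
numerator = 250 * 20 * 150 = 750000
denominator = 2 * 3 = 6
card(S) = 750000 / 6 = 125000

125000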